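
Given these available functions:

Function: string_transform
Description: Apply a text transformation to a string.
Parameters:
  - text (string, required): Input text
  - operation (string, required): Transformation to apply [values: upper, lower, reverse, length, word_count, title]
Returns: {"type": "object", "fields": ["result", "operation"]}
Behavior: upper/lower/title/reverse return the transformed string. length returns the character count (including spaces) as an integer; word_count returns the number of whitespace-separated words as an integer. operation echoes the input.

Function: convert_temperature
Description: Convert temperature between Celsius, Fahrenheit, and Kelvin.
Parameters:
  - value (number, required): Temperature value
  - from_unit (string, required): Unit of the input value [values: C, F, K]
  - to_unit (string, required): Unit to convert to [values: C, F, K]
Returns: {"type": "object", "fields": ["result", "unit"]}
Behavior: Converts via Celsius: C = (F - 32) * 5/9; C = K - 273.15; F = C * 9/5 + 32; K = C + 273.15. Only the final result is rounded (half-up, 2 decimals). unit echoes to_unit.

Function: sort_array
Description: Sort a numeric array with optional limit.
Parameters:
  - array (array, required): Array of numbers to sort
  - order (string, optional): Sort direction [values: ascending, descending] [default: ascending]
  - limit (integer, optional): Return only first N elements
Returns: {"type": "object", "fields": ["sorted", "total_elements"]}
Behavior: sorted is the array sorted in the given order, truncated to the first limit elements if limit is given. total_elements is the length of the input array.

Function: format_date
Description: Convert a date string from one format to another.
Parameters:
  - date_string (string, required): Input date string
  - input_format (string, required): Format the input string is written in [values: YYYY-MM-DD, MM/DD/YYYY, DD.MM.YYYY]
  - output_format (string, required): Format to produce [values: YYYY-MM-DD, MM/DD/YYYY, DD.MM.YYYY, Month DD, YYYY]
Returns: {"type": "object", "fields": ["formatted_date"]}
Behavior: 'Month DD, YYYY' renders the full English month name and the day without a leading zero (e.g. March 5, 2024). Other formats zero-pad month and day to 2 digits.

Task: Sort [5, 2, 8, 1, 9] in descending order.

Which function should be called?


The task needs a function whose description is: Sort a numeric array with optional limit.
sort_array


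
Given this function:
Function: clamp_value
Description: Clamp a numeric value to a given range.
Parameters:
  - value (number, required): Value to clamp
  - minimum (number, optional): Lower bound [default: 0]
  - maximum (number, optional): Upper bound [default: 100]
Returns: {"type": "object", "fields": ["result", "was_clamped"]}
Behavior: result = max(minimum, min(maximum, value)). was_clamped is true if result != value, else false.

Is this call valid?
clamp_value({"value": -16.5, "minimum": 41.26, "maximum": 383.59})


Checking all required parameters present and types match... All valid.
Valid


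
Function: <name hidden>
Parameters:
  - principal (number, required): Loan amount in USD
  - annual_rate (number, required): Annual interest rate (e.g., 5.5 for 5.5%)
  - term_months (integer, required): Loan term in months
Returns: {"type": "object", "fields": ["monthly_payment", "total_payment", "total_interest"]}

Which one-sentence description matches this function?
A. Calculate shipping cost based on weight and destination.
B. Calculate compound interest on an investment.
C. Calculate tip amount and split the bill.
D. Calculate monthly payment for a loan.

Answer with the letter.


Parameters principal, annual_rate, term_months and return ["monthly_payment", "total_payment", "total_interest"] fit: Calculate monthly payment for a loan.
D


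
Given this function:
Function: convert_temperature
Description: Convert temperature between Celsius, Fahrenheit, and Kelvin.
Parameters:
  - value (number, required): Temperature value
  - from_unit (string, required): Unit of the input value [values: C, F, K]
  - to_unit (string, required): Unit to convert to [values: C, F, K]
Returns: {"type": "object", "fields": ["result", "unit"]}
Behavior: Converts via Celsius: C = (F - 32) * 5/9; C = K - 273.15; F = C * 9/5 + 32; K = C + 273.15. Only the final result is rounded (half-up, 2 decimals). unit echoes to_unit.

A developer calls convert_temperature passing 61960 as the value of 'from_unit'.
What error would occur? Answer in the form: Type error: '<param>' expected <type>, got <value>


Spec: 'from_unit' is declared as string; 61960 is an integer.
Type error: 'from_unit' expected string, got 61960


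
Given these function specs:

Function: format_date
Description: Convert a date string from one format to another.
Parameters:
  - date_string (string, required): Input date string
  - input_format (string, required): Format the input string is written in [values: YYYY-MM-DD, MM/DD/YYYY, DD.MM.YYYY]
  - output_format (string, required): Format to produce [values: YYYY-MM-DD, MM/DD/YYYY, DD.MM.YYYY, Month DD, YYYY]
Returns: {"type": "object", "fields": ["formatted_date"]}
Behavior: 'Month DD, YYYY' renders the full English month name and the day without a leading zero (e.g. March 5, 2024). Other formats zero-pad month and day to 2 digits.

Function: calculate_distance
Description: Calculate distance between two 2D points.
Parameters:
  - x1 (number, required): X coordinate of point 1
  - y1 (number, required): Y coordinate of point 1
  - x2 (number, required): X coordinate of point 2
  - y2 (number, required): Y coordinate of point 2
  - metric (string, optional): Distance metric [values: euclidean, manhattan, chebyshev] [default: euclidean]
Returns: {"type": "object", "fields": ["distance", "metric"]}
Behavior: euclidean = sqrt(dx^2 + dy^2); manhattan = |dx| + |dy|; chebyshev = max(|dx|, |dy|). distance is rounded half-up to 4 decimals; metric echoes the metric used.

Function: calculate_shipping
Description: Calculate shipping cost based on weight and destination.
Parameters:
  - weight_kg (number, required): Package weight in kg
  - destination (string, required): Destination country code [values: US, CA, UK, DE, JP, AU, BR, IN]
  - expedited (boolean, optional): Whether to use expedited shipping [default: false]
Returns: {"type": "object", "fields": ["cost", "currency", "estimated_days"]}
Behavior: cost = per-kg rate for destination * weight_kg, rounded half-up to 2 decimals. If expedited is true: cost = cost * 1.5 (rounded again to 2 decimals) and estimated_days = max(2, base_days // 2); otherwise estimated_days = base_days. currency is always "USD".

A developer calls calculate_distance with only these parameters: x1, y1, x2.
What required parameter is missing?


Required parameters: x1, y1, x2, y2
Provided: x1, y1, x2
Missing: y2
y2


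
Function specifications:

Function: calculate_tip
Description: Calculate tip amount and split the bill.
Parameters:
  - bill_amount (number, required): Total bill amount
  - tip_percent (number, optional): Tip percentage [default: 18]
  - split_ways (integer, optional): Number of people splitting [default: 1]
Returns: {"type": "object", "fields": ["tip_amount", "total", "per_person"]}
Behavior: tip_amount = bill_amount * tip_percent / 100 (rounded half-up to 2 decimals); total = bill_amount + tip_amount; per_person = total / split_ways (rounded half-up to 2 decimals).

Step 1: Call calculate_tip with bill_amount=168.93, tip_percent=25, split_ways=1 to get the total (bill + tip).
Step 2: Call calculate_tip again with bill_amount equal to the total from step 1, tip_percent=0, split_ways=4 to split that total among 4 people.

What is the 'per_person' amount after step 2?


Step 1: calculate_tip(bill_amount=168.93, tip_percent=25, split_ways=1)
  tip_amount = 168.93 * 25/100 = 42.2325 -> 42.23
  total = 168.93 + 42.23 = 211.16
  per_person = 211.16 / 1 = 211.16 -> 211.16
  -> total = 211.16
Step 2: calculate_tip(bill_amount=211.16, tip_percent=0, split_ways=4)
  tip_amount = 211.16 * 0/100 = 0 -> 0.00
  total = 211.16 + 0.00 = 211.16
  per_person = 211.16 / 4 = 52.79 -> 52.79
  -> per_person = 52.79
$52.79


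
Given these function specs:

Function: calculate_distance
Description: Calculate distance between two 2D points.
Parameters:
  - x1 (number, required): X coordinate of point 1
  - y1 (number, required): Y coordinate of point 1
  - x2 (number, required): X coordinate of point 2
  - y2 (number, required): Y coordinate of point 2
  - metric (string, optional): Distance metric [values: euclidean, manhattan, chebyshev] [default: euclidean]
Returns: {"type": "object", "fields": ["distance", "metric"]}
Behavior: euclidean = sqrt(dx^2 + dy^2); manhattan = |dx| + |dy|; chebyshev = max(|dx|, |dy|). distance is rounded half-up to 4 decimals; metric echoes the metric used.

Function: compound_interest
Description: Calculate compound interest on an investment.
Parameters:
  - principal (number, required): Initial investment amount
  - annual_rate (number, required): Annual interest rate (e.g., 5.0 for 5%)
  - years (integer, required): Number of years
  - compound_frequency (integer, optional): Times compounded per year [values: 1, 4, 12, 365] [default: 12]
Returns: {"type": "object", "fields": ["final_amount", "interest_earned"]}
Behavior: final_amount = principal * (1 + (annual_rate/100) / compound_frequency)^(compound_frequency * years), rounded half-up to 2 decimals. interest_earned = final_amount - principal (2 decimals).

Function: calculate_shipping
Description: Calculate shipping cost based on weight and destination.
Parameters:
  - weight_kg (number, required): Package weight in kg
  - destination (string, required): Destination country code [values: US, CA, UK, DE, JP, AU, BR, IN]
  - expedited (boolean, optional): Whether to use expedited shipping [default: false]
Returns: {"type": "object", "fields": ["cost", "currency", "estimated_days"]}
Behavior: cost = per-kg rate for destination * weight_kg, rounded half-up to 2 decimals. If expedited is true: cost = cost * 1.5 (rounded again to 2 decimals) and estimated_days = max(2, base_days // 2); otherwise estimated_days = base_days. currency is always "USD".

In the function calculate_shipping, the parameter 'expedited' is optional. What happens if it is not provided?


The calculate_shipping spec declares:
  - expedited (boolean, optional): Whether to use expedited shipping [default: false]
It defaults to false


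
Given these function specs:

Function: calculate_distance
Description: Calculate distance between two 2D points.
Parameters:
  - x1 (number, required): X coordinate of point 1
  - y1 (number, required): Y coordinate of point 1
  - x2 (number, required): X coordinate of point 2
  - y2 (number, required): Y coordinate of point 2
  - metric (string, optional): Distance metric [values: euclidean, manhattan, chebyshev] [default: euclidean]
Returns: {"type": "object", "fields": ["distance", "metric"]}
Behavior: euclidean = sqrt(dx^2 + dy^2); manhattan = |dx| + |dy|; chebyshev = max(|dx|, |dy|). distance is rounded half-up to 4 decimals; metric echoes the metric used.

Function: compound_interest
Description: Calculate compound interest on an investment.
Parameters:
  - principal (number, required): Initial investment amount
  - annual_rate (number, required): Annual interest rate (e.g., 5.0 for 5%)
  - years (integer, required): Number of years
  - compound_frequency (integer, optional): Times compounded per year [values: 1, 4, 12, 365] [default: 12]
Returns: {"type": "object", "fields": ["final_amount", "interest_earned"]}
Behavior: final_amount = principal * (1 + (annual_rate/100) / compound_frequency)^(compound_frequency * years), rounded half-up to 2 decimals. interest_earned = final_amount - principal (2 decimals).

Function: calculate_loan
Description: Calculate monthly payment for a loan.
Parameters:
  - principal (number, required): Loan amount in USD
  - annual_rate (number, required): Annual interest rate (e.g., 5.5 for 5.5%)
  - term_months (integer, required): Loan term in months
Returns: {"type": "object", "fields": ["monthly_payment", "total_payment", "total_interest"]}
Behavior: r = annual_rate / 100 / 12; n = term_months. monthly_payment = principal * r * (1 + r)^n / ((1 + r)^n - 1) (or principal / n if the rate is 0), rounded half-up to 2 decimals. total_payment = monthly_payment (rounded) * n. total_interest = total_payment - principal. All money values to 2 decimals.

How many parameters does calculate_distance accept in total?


Parameters of calculate_distance: x1 (required), y1 (required), x2 (required), y2 (required), metric (optional)
Total:
5


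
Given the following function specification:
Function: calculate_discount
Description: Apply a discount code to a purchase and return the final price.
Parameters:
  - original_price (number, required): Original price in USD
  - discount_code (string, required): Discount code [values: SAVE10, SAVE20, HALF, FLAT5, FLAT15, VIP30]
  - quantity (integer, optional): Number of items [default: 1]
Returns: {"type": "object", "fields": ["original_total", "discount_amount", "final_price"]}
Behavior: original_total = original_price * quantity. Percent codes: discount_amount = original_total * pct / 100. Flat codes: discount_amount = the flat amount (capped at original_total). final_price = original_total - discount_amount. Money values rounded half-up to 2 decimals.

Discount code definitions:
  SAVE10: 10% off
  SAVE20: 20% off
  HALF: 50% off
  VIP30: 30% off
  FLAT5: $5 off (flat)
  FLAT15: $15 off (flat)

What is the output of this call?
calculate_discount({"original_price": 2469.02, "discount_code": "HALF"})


Defaults applied: quantity=1
original_total = 2469.02 * 1 = 2469.02
HALF = 50% off: discount_amount = 2469.02 * 50/100 = 1234.51 -> 1234.51
final_price = 2469.02 - 1234.51 = 1234.51
Output:
{"original_total": 2469.02, "discount_amount": 1234.51, "final_price": 1234.51}


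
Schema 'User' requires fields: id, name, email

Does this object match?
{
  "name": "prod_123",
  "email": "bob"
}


Checking required fields...
Missing: id
Invalid - missing required field 'id'


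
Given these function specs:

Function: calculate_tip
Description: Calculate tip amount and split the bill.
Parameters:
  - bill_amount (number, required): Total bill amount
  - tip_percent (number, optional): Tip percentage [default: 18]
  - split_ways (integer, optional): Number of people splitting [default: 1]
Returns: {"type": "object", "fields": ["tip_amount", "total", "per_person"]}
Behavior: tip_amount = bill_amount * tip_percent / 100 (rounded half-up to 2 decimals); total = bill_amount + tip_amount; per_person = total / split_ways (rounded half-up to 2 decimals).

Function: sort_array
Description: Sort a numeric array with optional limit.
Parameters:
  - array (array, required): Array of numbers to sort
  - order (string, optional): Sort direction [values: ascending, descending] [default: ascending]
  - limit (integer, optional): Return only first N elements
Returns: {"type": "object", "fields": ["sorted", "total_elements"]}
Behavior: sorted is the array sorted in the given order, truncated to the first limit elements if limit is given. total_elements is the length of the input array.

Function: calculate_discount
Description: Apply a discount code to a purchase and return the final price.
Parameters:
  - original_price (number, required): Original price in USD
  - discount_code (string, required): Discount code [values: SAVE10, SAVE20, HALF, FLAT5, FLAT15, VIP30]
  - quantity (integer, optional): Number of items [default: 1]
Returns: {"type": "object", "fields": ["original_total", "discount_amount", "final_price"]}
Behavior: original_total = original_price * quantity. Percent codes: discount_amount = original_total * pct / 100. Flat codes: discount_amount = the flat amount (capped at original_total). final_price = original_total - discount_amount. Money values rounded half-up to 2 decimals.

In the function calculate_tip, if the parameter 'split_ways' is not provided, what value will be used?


The calculate_tip spec declares:
  - split_ways (integer, optional): Number of people splitting [default: 1]
Default:
1


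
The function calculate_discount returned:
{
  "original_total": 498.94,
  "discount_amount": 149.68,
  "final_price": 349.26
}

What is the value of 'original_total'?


498.94


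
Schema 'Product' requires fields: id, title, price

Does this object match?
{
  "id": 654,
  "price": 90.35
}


Checking required fields...
Missing: title
Invalid - missing required field 'title'


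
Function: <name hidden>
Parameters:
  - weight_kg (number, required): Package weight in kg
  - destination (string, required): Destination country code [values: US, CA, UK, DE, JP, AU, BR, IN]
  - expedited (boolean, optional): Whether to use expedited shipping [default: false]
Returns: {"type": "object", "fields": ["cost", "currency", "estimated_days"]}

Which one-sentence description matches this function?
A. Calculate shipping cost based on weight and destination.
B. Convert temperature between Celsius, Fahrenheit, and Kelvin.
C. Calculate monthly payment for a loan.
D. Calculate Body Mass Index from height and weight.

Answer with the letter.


Parameters weight_kg, destination, expedited and return ["cost", "currency", "estimated_days"] fit: Calculate shipping cost based on weight and destination.
A


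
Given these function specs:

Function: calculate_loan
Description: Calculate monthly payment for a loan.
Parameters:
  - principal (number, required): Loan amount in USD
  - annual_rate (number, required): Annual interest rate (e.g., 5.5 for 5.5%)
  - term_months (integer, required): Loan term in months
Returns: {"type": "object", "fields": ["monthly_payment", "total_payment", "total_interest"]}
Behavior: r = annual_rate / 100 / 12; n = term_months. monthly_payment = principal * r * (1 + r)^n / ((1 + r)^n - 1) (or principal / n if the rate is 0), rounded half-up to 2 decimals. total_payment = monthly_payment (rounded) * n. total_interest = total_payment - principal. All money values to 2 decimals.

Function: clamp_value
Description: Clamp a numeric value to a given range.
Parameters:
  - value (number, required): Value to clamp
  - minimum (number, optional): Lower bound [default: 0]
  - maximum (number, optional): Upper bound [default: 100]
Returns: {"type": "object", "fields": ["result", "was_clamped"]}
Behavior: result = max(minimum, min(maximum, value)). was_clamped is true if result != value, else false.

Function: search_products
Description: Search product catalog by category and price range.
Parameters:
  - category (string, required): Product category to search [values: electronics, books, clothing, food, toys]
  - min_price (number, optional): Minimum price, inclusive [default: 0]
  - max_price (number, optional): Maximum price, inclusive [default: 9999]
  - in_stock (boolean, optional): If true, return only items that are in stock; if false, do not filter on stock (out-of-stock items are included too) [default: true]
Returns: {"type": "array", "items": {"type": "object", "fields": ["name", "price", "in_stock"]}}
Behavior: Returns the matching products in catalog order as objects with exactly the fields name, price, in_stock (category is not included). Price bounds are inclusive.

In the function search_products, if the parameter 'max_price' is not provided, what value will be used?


The search_products spec declares:
  - max_price (number, optional): Maximum price, inclusive [default: 9999]
Default:
9999


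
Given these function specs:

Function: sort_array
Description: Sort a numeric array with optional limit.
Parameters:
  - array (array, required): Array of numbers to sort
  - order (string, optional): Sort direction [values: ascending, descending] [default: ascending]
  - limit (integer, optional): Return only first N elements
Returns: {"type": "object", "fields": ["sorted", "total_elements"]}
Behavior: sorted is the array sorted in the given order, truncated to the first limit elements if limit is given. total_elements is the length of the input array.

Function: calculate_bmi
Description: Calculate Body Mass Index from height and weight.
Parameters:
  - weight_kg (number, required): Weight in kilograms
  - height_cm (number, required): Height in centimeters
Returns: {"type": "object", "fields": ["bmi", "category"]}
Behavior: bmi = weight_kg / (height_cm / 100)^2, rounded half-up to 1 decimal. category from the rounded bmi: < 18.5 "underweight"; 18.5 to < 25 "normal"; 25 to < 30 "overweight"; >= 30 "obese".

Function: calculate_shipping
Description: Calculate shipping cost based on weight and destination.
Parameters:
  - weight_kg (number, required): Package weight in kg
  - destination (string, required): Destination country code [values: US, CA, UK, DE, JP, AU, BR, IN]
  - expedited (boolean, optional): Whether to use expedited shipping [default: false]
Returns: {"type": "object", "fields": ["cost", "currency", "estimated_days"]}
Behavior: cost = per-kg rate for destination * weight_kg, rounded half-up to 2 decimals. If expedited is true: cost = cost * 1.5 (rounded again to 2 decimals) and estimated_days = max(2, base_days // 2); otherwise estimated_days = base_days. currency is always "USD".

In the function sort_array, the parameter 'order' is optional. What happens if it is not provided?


The sort_array spec declares:
  - order (string, optional): Sort direction [values: ascending, descending] [default: ascending]
It defaults to ascending


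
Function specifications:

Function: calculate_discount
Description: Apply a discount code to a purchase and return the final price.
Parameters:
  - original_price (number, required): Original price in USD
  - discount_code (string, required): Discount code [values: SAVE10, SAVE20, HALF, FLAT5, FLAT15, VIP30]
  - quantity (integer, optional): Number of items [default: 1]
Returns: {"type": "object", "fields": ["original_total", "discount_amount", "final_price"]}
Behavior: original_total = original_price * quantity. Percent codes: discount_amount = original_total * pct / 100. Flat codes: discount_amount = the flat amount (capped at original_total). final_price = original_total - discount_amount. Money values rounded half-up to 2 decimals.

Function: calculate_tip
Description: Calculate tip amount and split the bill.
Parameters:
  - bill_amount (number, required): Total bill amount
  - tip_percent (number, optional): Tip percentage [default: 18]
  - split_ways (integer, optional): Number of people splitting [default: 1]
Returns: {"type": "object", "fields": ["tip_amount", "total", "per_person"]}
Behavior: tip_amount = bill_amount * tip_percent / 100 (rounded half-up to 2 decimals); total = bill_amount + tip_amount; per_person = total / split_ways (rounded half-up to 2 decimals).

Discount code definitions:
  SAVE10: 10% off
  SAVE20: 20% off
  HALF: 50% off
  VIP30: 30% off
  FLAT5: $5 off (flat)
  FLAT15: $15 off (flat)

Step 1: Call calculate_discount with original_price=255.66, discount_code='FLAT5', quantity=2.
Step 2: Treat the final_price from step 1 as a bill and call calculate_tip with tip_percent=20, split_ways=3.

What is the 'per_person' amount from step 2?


Step 1: calculate_discount(original_price=255.66, discount_code=FLAT5, quantity=2)
  original_total = 255.66 * 2 = 511.32
  FLAT5 = $5 flat: discount_amount = min(5.00, 511.32) = 5.00
  final_price = 511.32 - 5.00 = 506.32
  -> final_price = 506.32
Step 2: calculate_tip(bill_amount=506.32, tip_percent=20, split_ways=3)
  tip_amount = 506.32 * 20/100 = 101.264 -> 101.26
  total = 506.32 + 101.26 = 607.58
  per_person = 607.58 / 3 = 202.526667 -> 202.53
  -> per_person = 202.53
$202.53


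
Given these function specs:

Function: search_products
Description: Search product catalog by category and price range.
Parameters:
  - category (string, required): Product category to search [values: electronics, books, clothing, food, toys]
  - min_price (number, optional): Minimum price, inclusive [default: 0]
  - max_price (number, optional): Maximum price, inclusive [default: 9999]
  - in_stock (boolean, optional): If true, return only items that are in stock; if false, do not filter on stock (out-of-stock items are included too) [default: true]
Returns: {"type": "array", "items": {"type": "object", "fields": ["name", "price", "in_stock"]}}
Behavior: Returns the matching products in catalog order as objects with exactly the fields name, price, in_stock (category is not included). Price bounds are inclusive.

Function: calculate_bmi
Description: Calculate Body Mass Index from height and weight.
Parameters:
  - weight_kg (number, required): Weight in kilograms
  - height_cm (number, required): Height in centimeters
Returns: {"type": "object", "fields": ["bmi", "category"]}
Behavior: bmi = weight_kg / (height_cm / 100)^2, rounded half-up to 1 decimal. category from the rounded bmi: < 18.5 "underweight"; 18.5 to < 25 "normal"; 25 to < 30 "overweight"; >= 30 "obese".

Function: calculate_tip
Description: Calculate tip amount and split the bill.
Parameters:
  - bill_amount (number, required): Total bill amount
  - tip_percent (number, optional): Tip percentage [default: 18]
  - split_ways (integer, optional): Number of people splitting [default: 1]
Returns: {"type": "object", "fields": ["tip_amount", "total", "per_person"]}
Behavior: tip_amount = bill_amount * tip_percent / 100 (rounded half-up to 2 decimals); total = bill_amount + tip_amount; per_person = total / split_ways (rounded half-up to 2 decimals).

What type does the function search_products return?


The search_products spec declares Returns: {"type": "array", "items": {"type": "object", "fields": ["name", "price", "in_stock"]}}
Type:
array


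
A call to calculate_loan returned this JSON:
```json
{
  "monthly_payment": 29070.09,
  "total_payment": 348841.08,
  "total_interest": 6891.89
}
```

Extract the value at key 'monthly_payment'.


29070.09


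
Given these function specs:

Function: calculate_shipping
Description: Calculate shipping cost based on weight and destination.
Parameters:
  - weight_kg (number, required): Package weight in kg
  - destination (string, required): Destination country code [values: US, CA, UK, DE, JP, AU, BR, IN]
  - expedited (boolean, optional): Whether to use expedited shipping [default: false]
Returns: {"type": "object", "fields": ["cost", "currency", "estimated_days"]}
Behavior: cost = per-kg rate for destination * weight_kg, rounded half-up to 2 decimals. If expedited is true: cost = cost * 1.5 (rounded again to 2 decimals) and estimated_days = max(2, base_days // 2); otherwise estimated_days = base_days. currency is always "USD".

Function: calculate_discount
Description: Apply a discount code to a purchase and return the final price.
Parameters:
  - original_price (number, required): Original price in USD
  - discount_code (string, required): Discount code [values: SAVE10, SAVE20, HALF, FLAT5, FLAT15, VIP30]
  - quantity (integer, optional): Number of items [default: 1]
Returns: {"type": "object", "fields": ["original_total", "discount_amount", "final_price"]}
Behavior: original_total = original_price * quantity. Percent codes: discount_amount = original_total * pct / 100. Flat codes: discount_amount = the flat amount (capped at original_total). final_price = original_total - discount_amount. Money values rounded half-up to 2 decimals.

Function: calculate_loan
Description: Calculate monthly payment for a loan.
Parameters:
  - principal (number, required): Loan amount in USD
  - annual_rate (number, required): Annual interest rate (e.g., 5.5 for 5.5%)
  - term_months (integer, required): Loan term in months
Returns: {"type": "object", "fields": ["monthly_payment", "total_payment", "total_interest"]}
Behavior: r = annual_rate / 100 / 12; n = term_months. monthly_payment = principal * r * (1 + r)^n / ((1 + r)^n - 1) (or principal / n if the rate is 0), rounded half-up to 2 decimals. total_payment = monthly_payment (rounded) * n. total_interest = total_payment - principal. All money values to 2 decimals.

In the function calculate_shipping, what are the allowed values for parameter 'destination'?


The calculate_shipping spec declares:
  - destination (string, required): Destination country code [values: US, CA, UK, DE, JP, AU, BR, IN]
Allowed values:
US, CA, UK, DE, JP, AU, BR, IN


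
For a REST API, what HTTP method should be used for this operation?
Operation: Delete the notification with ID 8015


GET = read, POST = create, PUT = update/replace, DELETE = remove
This operation is a removal.
DELETE


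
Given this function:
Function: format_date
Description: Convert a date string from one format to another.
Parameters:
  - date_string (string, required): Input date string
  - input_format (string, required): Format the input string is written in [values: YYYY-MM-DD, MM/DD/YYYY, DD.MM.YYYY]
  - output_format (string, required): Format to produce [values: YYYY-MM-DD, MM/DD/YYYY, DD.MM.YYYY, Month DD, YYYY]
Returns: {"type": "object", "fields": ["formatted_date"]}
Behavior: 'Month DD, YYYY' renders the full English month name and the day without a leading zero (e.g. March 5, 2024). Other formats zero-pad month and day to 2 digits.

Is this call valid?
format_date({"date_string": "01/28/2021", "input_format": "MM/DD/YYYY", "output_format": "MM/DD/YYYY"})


Checking all required parameters present and types match... All valid.
Valid


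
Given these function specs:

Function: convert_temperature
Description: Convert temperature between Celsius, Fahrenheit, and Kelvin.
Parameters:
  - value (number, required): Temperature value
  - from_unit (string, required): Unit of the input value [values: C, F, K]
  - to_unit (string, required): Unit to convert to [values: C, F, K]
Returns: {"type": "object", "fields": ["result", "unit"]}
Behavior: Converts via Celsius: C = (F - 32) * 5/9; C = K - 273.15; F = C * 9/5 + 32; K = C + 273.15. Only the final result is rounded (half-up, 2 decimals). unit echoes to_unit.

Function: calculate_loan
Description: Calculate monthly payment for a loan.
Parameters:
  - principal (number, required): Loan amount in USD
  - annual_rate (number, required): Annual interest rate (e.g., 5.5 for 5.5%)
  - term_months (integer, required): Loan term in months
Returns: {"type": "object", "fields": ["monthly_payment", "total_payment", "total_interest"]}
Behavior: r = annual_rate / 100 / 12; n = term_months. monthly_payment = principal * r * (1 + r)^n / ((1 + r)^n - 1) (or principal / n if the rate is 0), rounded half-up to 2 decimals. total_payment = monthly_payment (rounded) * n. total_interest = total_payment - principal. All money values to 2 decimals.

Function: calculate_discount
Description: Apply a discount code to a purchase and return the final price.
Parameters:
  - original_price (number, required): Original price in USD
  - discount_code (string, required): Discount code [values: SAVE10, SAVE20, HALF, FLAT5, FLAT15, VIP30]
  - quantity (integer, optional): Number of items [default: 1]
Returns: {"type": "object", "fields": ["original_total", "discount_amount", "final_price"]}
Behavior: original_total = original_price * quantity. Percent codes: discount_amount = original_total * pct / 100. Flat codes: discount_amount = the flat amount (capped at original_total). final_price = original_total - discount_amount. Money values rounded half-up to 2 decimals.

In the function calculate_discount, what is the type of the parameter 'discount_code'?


The calculate_discount spec declares:
  - discount_code (string, required): Discount code [values: SAVE10, SAVE20, HALF, FLAT5, FLAT15, VIP30]
Type:
string


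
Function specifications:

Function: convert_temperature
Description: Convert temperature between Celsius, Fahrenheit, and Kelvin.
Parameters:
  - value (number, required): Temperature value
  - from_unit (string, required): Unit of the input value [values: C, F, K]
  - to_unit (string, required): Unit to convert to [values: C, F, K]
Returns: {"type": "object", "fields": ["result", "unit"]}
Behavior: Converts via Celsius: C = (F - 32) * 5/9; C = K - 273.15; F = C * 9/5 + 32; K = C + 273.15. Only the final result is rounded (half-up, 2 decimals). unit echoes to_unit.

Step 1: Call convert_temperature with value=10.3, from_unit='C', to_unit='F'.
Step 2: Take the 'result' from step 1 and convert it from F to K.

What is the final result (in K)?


Step 1: convert_temperature(value=10.3, from_unit=C, to_unit=F)
  Input already in C: 10.3
  To F: 10.3 * 9/5 + 32 = 50.54
  Round to 2 decimals: 50.54
  -> result = 50.54 F
Step 2: convert_temperature(value=50.54, from_unit=F, to_unit=K)
  To C: (50.54 - 32) * 5/9 = 10.3
  To K: 10.3 + 273.15 = 283.45
  Round to 2 decimals: 283.45
  -> result = 283.45 K
283.45 K


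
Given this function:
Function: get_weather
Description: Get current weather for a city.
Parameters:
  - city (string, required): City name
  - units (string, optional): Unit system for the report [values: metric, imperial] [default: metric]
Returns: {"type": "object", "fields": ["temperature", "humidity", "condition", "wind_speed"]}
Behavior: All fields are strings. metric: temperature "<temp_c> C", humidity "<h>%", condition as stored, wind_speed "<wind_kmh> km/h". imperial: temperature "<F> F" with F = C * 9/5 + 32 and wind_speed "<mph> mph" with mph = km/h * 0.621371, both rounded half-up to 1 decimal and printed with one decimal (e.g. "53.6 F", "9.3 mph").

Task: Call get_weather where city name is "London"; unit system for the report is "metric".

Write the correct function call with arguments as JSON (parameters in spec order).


Mapping each described value to its parameter name:
  'City name' -> city = "London"
  'Unit system for the report' -> units = "metric"
get_weather({"city": "London", "units": "metric"})


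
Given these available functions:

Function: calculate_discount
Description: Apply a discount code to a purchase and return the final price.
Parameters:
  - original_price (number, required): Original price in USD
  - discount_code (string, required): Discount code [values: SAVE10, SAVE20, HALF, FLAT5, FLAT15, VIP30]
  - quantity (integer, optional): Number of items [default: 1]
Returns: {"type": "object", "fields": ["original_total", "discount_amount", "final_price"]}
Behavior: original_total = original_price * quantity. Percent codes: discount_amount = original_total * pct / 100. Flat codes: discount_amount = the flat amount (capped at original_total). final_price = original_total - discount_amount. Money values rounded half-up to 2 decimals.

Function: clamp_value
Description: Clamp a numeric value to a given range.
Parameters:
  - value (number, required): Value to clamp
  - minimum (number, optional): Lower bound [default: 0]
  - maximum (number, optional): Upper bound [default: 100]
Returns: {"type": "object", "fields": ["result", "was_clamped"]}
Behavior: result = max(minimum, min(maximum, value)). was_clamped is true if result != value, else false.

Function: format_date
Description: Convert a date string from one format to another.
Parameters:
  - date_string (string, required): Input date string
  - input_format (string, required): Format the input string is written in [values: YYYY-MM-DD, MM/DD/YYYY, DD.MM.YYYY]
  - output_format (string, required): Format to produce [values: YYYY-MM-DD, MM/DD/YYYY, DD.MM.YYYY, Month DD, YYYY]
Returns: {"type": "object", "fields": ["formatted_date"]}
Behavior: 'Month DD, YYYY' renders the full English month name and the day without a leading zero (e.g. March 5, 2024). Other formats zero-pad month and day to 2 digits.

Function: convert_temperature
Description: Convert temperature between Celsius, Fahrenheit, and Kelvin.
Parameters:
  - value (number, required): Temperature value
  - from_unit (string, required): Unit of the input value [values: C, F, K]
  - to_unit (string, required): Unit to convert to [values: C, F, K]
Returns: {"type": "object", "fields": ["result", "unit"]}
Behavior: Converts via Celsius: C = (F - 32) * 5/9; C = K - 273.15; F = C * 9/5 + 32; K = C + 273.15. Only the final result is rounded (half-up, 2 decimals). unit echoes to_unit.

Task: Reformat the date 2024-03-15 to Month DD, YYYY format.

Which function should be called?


The task needs a function whose description is: Convert a date string from one format to another.
format_date


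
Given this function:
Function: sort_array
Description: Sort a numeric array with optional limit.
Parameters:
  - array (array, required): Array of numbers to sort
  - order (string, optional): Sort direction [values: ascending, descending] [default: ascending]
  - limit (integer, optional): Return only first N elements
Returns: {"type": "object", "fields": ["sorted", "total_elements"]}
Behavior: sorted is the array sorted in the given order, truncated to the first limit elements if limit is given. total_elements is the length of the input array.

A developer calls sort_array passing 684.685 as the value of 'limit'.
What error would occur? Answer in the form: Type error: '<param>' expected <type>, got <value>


Spec: 'limit' is declared as integer; 684.685 is a non-integer number.
Type error: 'limit' expected integer, got 684.685


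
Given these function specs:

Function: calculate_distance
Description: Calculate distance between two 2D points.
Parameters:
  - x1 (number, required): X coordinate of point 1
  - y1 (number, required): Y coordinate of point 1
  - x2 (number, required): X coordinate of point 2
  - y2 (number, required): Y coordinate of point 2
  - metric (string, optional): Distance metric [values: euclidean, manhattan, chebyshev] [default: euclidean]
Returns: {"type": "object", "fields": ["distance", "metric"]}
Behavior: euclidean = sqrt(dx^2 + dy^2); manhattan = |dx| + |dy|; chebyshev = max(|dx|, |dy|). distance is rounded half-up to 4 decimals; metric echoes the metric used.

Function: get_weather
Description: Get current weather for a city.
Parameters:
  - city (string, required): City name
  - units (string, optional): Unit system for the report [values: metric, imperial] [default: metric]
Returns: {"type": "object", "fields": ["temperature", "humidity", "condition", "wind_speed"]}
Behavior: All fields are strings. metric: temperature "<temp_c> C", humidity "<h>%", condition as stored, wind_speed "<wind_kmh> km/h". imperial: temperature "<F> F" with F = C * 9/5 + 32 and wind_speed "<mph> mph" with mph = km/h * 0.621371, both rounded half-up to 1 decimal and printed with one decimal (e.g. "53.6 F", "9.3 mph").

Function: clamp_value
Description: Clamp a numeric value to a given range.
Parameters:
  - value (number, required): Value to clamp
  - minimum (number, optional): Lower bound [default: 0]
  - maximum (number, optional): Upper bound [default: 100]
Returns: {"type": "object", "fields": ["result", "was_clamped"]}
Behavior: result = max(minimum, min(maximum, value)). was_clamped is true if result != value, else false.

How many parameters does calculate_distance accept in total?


Parameters of calculate_distance: x1 (required), y1 (required), x2 (required), y2 (required), metric (optional)
Total:
5


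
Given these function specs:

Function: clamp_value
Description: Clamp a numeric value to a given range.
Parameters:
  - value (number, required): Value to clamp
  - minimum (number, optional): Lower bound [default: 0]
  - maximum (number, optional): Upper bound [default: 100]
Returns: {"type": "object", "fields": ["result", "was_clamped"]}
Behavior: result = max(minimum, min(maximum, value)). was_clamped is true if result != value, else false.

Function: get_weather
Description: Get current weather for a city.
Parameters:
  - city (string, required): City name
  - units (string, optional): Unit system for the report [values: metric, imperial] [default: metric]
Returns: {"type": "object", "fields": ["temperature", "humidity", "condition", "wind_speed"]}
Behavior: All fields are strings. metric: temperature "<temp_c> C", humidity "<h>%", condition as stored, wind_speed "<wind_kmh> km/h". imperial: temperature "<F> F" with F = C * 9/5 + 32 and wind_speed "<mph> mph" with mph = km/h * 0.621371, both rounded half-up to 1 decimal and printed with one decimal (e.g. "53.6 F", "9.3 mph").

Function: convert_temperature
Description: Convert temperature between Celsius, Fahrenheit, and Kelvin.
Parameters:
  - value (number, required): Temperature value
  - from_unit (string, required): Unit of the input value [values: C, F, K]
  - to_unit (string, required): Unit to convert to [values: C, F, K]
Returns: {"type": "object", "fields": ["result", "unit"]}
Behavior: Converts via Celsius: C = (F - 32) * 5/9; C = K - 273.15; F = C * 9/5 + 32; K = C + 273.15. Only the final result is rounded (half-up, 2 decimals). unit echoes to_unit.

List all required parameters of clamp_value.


Parameters of clamp_value and their required/optional flag:
  value: required
  minimum: optional
  maximum: optional
value
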